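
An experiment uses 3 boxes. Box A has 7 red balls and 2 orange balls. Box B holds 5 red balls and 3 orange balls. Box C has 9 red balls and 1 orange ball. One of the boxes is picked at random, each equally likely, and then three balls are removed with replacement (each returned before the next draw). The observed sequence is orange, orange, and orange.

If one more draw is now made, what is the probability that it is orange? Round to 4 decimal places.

Compute the likelihood of the observed sequence for each case: P(data | box A) = (2/9)(2/9)(2/9) = 0.010974; P(data | box B) = (3/8)(3/8)(3/8) = 0.052734; P(data | box C) = (1/10)(1/10)(1/10) = 0.001.
Weighting by the prior gives 1/3 · 0.010974 = 0.003658, 1/3 · 0.052734 = 0.017578, 1/3 · 0.001 = 0.00033333; these sum to 0.021569.
The posterior is then P(box A | data) = 0.16959, P(box B | data) = 0.81496, P(box C | data) = 0.015454.
Averaging over the posterior, P(orange next | data) = (2/9)(0.16959) + (3/8)(0.81496) + (1/10)(0.015454) = 0.34484.

0.3448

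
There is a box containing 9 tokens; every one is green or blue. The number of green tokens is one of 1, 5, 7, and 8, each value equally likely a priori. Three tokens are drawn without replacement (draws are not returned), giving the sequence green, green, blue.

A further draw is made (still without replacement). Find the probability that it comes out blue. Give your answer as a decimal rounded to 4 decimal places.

0.2455

The likelihood of the observed sequence under each hypothesis: P(data | r = 1) = (1/9)(0/8) = 0; P(data | r = 5) = (5/9)(4/8)(4/7) = 10/63; P(data | r = 7) = (7/9)(6/8)(2/7) = 1/6; P(data | r = 8) = (8/9)(7/8)(1/7) = 1/9.
Weighting by the prior gives 1/4 · 0 = 0, 1/4 · 10/63 = 5/126, 1/4 · 1/6 = 1/24, 1/4 · 1/9 = 1/36; these sum to 55/504.
Dividing through by the total gives posterior P(r = 1 | data) = 0, P(r = 5 | data) = 4/11, P(r = 7 | data) = 21/55, P(r = 8 | data) = 14/55.
The predictive probability is P(blue next | data) = (1/2)(4/11) + (1/6)(21/55) + (0)(14/55) = 27/110.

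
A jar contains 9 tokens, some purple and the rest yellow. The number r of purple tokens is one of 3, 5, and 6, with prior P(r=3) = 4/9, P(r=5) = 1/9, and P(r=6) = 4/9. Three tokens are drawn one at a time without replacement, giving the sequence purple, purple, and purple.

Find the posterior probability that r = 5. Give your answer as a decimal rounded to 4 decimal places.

For each hypothesis, P(data | H) works out to: P(data | r = 3) = (3/9)(2/8)(1/7) = 1/84; P(data | r = 5) = (5/9)(4/8)(3/7) = 5/42; P(data | r = 6) = (6/9)(5/8)(4/7) = 5/21.
Weighting by the prior gives 4/9 · 1/84 = 1/189, 1/9 · 5/42 = 5/378, 4/9 · 5/21 = 20/189; these sum to 47/378.
Therefore the posterior P(r = 5 | data) = (5/378) / (47/378) = 5/47.

0.1064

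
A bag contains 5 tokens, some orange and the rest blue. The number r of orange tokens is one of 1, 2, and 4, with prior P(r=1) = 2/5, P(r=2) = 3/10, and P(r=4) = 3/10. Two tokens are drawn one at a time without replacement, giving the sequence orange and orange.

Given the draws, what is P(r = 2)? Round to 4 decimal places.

Under each hypothesis, the probability of the observed sequence is: P(data | r = 1) = (1/5)(0/4) = 0; P(data | r = 2) = (2/5)(1/4) = 1/10; P(data | r = 4) = (4/5)(3/4) = 3/5.
Weighting by the prior gives 2/5 · 0 = 0, 3/10 · 1/10 = 3/100, 3/10 · 3/5 = 9/50; these sum to 21/100.
Therefore the posterior P(r = 2 | data) = (3/100) / (21/100) = 1/7.

0.1429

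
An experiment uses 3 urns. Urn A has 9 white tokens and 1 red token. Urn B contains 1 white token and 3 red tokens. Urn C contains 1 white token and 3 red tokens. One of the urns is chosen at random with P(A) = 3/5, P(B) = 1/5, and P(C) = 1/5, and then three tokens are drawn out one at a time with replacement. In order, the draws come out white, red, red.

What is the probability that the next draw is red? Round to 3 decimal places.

For each hypothesis, P(data | H) works out to: P(data | urn A) = (9/10)(1/10)(1/10) = 0.009; P(data | urn B) = (1/4)(3/4)(3/4) = 0.14062; P(data | urn C) = (1/4)(3/4)(3/4) = 0.14062.
Weighting by the prior gives 3/5 · 0.009 = 0.0054, 1/5 · 0.14062 = 0.028125, 1/5 · 0.14062 = 0.028125; summing to 0.06165.
The posterior is then P(urn A | data) = 0.087591, P(urn B | data) = 0.4562, P(urn C | data) = 0.4562.
So P(red next | data) = Σ P(red next | H) P(H | data) = (1/10)(0.087591) + (3/4)(0.4562) + (3/4)(0.4562) = 0.69307.

0.693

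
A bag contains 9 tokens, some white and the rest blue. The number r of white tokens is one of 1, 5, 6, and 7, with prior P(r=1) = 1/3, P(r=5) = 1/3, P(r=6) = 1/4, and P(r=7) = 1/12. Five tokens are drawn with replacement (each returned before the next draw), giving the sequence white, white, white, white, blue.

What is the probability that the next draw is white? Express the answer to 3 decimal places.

0.644

For each hypothesis, P(data | H) works out to: P(data | r = 1) = (1/9)(1/9)(1/9)(1/9)(8/9) = 0.00013548; P(data | r = 5) = (5/9)(5/9)(5/9)(5/9)(4/9) = 0.042338; P(data | r = 6) = (6/9)(6/9)(6/9)(6/9)(3/9) = 0.065844; P(data | r = 7) = (7/9)(7/9)(7/9)(7/9)(2/9) = 0.081322.
Multiplying each by its prior: 1/3 · 0.00013548 = 4.516e-05, 1/3 · 0.042338 = 0.014113, 1/4 · 0.065844 = 0.016461, 1/12 · 0.081322 = 0.0067769; summing to 0.037395.
The posterior is then P(r = 1 | data) = 0.0012076, P(r = 5 | data) = 0.37739, P(r = 6 | data) = 0.44018, P(r = 7 | data) = 0.18122.
The predictive probability is P(white next | data) = (1/9)(0.0012076) + (5/9)(0.37739) + (2/3)(0.44018) + (7/9)(0.18122) = 0.6442.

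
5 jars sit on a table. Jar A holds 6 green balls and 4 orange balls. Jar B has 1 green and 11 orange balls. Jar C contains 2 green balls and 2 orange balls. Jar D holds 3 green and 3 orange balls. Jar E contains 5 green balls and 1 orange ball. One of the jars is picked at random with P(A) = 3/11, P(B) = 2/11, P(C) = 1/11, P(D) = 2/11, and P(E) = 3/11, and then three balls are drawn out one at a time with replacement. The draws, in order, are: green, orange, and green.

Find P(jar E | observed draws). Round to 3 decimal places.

0.298

The likelihood of the observed sequence under each hypothesis: P(data | jar A) = (6/10)(4/10)(6/10) = 0.144; P(data | jar B) = (1/12)(11/12)(1/12) = 0.0063657; P(data | jar C) = (2/4)(2/4)(2/4) = 0.125; P(data | jar D) = (3/6)(3/6)(3/6) = 0.125; P(data | jar E) = (5/6)(1/6)(5/6) = 0.11574.
Multiplying each by its prior: 3/11 · 0.144 = 0.039273, 2/11 · 0.0063657 = 0.0011574, 1/11 · 0.125 = 0.011364, 2/11 · 0.125 = 0.022727, 3/11 · 0.11574 = 0.031566; summing to 0.10609.
Therefore the posterior P(jar E | data) = (0.031566) / (0.10609) = 0.29755.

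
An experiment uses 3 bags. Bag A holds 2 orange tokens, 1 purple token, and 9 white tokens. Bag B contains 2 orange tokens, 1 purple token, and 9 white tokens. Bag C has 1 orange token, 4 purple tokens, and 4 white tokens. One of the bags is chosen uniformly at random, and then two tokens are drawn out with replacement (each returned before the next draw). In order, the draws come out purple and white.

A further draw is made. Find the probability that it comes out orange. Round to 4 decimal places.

0.1326

For each hypothesis, P(data | H) works out to: P(data | bag A) = (1/12)(9/12) = 0.0625; P(data | bag B) = (1/12)(9/12) = 0.0625; P(data | bag C) = (4/9)(4/9) = 0.19753.
The prior-weighted likelihoods are 1/3 · 0.0625 = 0.020833, 1/3 · 0.0625 = 0.020833, 1/3 · 0.19753 = 0.065844; with total 0.10751.
Normalising, the posterior is P(bag A | data) = 0.19378, P(bag B | data) = 0.19378, P(bag C | data) = 0.61244.
So P(orange next | data) = Σ P(orange next | H) P(H | data) = (1/6)(0.19378) + (1/6)(0.19378) + (1/9)(0.61244) = 0.13264.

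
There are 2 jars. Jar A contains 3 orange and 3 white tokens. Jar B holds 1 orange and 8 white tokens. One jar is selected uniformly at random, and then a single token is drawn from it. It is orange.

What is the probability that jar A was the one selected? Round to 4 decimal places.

0.8182

Under each hypothesis, the probability of this draw is: P(data | jar A) = (3/6) = 1/2; P(data | jar B) = (1/9) = 1/9.
The prior-weighted likelihoods are 1/2 · 1/2 = 1/4, 1/2 · 1/9 = 1/18; summing to 11/36.
Hence P(jar A | data) = (1/4) / (11/36) = 9/11.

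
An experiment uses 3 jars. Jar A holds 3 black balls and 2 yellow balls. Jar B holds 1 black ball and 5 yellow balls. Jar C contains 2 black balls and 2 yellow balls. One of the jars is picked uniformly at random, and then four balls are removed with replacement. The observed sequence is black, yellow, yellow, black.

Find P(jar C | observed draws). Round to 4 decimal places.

0.4484

Compute the likelihood of the observed sequence for each case: P(data | jar A) = (3/5)(2/5)(2/5)(3/5) = 0.0576; P(data | jar B) = (1/6)(5/6)(5/6)(1/6) = 0.01929; P(data | jar C) = (2/4)(2/4)(2/4)(2/4) = 0.0625.
Weighting by the prior gives 1/3 · 0.0576 = 0.0192, 1/3 · 0.01929 = 0.00643, 1/3 · 0.0625 = 0.020833; these sum to 0.046463.
Hence P(jar C | data) = (0.020833) / (0.046463) = 0.44838.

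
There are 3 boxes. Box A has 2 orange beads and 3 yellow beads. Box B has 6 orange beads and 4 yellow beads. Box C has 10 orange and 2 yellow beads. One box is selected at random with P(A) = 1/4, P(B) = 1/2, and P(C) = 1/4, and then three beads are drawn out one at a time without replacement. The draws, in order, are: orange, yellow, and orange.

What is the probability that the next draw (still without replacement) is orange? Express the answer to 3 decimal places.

For each hypothesis, P(data | H) works out to: P(data | box A) = (2/5)(3/4)(1/3) = 1/10; P(data | box B) = (6/10)(4/9)(5/8) = 1/6; P(data | box C) = (10/12)(2/11)(9/10) = 3/22.
Multiplying each by its prior: 1/4 · 1/10 = 1/40, 1/2 · 1/6 = 1/12, 1/4 · 3/22 = 3/88; with total 47/330.
The posterior is then P(box A | data) = 33/188, P(box B | data) = 55/94, P(box C | data) = 45/188.
So P(orange next | data) = Σ P(orange next | H) P(H | data) = (0)(33/188) + (4/7)(55/94) + (8/9)(45/188) = 180/329.

0.547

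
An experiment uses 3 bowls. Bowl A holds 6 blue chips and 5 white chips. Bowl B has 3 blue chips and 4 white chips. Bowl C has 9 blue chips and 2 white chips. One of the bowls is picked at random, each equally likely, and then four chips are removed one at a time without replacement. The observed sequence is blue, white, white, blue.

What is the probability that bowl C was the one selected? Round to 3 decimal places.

The likelihood of the observed sequence under each hypothesis: P(data | bowl A) = (6/11)(5/10)(4/9)(5/8) = 0.075758; P(data | bowl B) = (3/7)(4/6)(3/5)(2/4) = 0.085714; P(data | bowl C) = (9/11)(2/10)(1/9)(8/8) = 0.018182.
Multiplying each by its prior: 1/3 · 0.075758 = 0.025253, 1/3 · 0.085714 = 0.028571, 1/3 · 0.018182 = 0.0060606; these sum to 0.059885.
So P(bowl C | data) = (0.0060606) / (0.059885) = 0.1012.

0.101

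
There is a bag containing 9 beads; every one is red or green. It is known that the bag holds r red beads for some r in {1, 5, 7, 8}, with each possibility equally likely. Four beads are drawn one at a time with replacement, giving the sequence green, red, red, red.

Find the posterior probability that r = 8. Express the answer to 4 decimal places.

Under each hypothesis, the probability of the observed sequence is: P(data | r = 1) = (8/9)(1/9)(1/9)(1/9) = 0.0012193; P(data | r = 5) = (4/9)(5/9)(5/9)(5/9) = 0.076208; P(data | r = 7) = (2/9)(7/9)(7/9)(7/9) = 0.10456; P(data | r = 8) = (1/9)(8/9)(8/9)(8/9) = 0.078037.
Weighting by the prior gives 1/4 · 0.0012193 = 0.00030483, 1/4 · 0.076208 = 0.019052, 1/4 · 0.10456 = 0.026139, 1/4 · 0.078037 = 0.019509; summing to 0.065005.
By Bayes' rule, P(r = 8 | data) = (0.019509) / (0.065005) = 0.30012.

0.3001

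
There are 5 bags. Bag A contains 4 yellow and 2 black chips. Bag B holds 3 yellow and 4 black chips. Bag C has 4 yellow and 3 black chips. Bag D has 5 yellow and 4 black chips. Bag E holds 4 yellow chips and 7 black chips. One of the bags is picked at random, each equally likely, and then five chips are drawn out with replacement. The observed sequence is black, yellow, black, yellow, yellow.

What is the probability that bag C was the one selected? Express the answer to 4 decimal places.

0.2344

Under each hypothesis, the probability of the observed sequence is: P(data | bag A) = (2/6)(4/6)(2/6)(4/6)(4/6) = 0.032922; P(data | bag B) = (4/7)(3/7)(4/7)(3/7)(3/7) = 0.025704; P(data | bag C) = (3/7)(4/7)(3/7)(4/7)(4/7) = 0.034271; P(data | bag D) = (4/9)(5/9)(4/9)(5/9)(5/9) = 0.03387; P(data | bag E) = (7/11)(4/11)(7/11)(4/11)(4/11) = 0.019472.
Multiplying each by its prior: 1/5 · 0.032922 = 0.0065844, 1/5 · 0.025704 = 0.0051407, 1/5 · 0.034271 = 0.0068543, 1/5 · 0.03387 = 0.006774, 1/5 · 0.019472 = 0.0038944; these sum to 0.029248.
Hence P(bag C | data) = (0.0068543) / (0.029248) = 0.23435.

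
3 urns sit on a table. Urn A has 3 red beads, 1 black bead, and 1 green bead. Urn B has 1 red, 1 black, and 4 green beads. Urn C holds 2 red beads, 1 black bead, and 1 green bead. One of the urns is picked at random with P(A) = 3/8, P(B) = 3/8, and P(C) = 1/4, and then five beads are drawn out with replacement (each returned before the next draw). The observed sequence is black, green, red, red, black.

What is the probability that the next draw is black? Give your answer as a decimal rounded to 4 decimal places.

0.2188

Compute the likelihood of the observed sequence for each case: P(data | urn A) = (1/5)(1/5)(3/5)(3/5)(1/5) = 0.00288; P(data | urn B) = (1/6)(4/6)(1/6)(1/6)(1/6) = 0.0005144; P(data | urn C) = (1/4)(1/4)(2/4)(2/4)(1/4) = 0.0039062.
Multiplying each by its prior: 3/8 · 0.00288 = 0.00108, 3/8 · 0.0005144 = 0.0001929, 1/4 · 0.0039062 = 0.00097656; summing to 0.0022495.
Dividing through by the total gives posterior P(urn A | data) = 0.48011, P(urn B | data) = 0.085754, P(urn C | data) = 0.43413.
Averaging over the posterior, P(black next | data) = (1/5)(0.48011) + (1/6)(0.085754) + (1/4)(0.43413) = 0.21885.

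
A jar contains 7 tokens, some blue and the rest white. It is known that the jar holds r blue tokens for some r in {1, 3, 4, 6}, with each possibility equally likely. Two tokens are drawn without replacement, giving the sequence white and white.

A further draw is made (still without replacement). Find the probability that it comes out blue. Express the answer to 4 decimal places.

Under each hypothesis, the probability of the observed sequence is: P(data | r = 1) = (6/7)(5/6) = 5/7; P(data | r = 3) = (4/7)(3/6) = 2/7; P(data | r = 4) = (3/7)(2/6) = 1/7; P(data | r = 6) = (1/7)(0/6) = 0.
Multiplying each by its prior: 1/4 · 5/7 = 5/28, 1/4 · 2/7 = 1/14, 1/4 · 1/7 = 1/28, 1/4 · 0 = 0; with total 2/7.
Dividing through by the total gives posterior P(r = 1 | data) = 5/8, P(r = 3 | data) = 1/4, P(r = 4 | data) = 1/8, P(r = 6 | data) = 0.
The predictive probability is P(blue next | data) = (1/5)(5/8) + (3/5)(1/4) + (4/5)(1/8) = 3/8.

0.3750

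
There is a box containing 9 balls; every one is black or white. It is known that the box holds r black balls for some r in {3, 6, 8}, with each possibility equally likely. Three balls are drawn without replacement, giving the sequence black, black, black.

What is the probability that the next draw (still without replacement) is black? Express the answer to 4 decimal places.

Compute the likelihood of the observed sequence for each case: P(data | r = 3) = (3/9)(2/8)(1/7) = 1/84; P(data | r = 6) = (6/9)(5/8)(4/7) = 5/21; P(data | r = 8) = (8/9)(7/8)(6/7) = 2/3.
Multiplying each by its prior: 1/3 · 1/84 = 1/252, 1/3 · 5/21 = 5/63, 1/3 · 2/3 = 2/9; with total 11/36.
Normalising, the posterior is P(r = 3 | data) = 1/77, P(r = 6 | data) = 20/77, P(r = 8 | data) = 8/11.
So P(black next | data) = Σ P(black next | H) P(H | data) = (0)(1/77) + (1/2)(20/77) + (5/6)(8/11) = 170/231.

0.7359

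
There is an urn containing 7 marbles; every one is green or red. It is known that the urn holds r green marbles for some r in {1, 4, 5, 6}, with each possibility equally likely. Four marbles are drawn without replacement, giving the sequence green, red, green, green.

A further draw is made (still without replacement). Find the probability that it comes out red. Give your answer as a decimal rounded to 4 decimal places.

0.2821

For each hypothesis, P(data | H) works out to: P(data | r = 1) = (1/7)(6/6)(0/5) = 0; P(data | r = 4) = (4/7)(3/6)(3/5)(2/4) = 3/35; P(data | r = 5) = (5/7)(2/6)(4/5)(3/4) = 1/7; P(data | r = 6) = (6/7)(1/6)(5/5)(4/4) = 1/7.
Weighting by the prior gives 1/4 · 0 = 0, 1/4 · 3/35 = 3/140, 1/4 · 1/7 = 1/28, 1/4 · 1/7 = 1/28; with total 13/140.
Normalising, the posterior is P(r = 1 | data) = 0, P(r = 4 | data) = 3/13, P(r = 5 | data) = 5/13, P(r = 6 | data) = 5/13.
So P(red next | data) = Σ P(red next | H) P(H | data) = (2/3)(3/13) + (1/3)(5/13) + (0)(5/13) = 11/39.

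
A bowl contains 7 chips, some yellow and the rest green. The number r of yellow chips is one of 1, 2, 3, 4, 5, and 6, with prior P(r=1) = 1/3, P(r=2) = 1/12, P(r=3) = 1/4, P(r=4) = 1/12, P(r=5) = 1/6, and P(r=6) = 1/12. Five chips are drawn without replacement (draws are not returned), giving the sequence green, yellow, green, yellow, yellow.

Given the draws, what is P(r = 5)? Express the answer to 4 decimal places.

For each hypothesis, P(data | H) works out to: P(data | r = 1) = (6/7)(1/6)(5/5)(0/4) = 0; P(data | r = 2) = (5/7)(2/6)(4/5)(1/4)(0/3) = 0; P(data | r = 3) = (4/7)(3/6)(3/5)(2/4)(1/3) = 1/35; P(data | r = 4) = (3/7)(4/6)(2/5)(3/4)(2/3) = 2/35; P(data | r = 5) = (2/7)(5/6)(1/5)(4/4)(3/3) = 1/21; P(data | r = 6) = (1/7)(6/6)(0/5) = 0.
Multiplying each by its prior: 1/3 · 0 = 0, 1/12 · 0 = 0, 1/4 · 1/35 = 1/140, 1/12 · 2/35 = 1/210, 1/6 · 1/21 = 1/126, 1/12 · 0 = 0; these sum to 5/252.
Hence P(r = 5 | data) = (1/126) / (5/252) = 2/5.

0.4000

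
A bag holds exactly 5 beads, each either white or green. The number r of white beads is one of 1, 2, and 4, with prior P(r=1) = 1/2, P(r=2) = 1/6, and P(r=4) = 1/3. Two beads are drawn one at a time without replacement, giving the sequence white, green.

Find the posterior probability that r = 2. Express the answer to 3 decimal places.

0.231

The likelihood of the observed sequence under each hypothesis: P(data | r = 1) = (1/5)(4/4) = 1/5; P(data | r = 2) = (2/5)(3/4) = 3/10; P(data | r = 4) = (4/5)(1/4) = 1/5.
Weighting by the prior gives 1/2 · 1/5 = 1/10, 1/6 · 3/10 = 1/20, 1/3 · 1/5 = 1/15; these sum to 13/60.
Therefore the posterior P(r = 2 | data) = (1/20) / (13/60) = 3/13.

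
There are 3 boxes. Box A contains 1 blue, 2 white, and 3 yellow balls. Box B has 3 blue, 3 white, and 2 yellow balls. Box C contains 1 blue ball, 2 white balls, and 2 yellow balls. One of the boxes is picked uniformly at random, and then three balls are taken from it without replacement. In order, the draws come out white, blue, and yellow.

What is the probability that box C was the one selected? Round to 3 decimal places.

For each hypothesis, P(data | H) works out to: P(data | box A) = (2/6)(1/5)(3/4) = 0.05; P(data | box B) = (3/8)(3/7)(2/6) = 0.053571; P(data | box C) = (2/5)(1/4)(2/3) = 0.066667.
Weighting by the prior gives 1/3 · 0.05 = 0.016667, 1/3 · 0.053571 = 0.017857, 1/3 · 0.066667 = 0.022222; these sum to 0.056746.
Hence P(box C | data) = (0.022222) / (0.056746) = 0.39161.

0.392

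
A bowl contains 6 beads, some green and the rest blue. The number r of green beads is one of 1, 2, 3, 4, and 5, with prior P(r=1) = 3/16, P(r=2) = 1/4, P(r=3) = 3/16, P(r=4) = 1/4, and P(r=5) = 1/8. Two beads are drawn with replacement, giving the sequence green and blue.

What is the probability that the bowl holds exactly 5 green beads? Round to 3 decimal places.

0.086

Compute the likelihood of the observed sequence for each case: P(data | r = 1) = (1/6)(5/6) = 5/36; P(data | r = 2) = (2/6)(4/6) = 2/9; P(data | r = 3) = (3/6)(3/6) = 1/4; P(data | r = 4) = (4/6)(2/6) = 2/9; P(data | r = 5) = (5/6)(1/6) = 5/36.
The prior-weighted likelihoods are 3/16 · 5/36 = 5/192, 1/4 · 2/9 = 1/18, 3/16 · 1/4 = 3/64, 1/4 · 2/9 = 1/18, 1/8 · 5/36 = 5/288; with total 29/144.
Hence P(r = 5 | data) = (5/288) / (29/144) = 5/58.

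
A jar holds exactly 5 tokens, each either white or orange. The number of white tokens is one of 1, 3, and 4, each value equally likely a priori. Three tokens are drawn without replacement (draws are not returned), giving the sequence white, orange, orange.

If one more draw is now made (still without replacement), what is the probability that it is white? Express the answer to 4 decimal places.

Under each hypothesis, the probability of the observed sequence is: P(data | r = 1) = (1/5)(4/4)(3/3) = 1/5; P(data | r = 3) = (3/5)(2/4)(1/3) = 1/10; P(data | r = 4) = (4/5)(1/4)(0/3) = 0.
Multiplying each by its prior: 1/3 · 1/5 = 1/15, 1/3 · 1/10 = 1/30, 1/3 · 0 = 0; with total 1/10.
The posterior is then P(r = 1 | data) = 2/3, P(r = 3 | data) = 1/3, P(r = 4 | data) = 0.
The predictive probability is P(white next | data) = (0)(2/3) + (1)(1/3) = 1/3.

0.3333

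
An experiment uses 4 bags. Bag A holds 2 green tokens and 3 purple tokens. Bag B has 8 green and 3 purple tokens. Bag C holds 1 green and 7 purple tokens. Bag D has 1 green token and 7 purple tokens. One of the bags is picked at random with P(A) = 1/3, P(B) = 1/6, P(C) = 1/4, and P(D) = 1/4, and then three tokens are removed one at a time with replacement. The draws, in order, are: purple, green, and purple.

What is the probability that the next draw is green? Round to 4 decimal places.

The likelihood of the observed sequence under each hypothesis: P(data | bag A) = (3/5)(2/5)(3/5) = 0.144; P(data | bag B) = (3/11)(8/11)(3/11) = 0.054095; P(data | bag C) = (7/8)(1/8)(7/8) = 0.095703; P(data | bag D) = (7/8)(1/8)(7/8) = 0.095703.
The prior-weighted likelihoods are 1/3 · 0.144 = 0.048, 1/6 · 0.054095 = 0.0090158, 1/4 · 0.095703 = 0.023926, 1/4 · 0.095703 = 0.023926; these sum to 0.10487.
Normalising, the posterior is P(bag A | data) = 0.45772, P(bag B | data) = 0.085973, P(bag C | data) = 0.22815, P(bag D | data) = 0.22815.
The predictive probability is P(green next | data) = (2/5)(0.45772) + (8/11)(0.085973) + (1/8)(0.22815) + (1/8)(0.22815) = 0.30265.

0.3027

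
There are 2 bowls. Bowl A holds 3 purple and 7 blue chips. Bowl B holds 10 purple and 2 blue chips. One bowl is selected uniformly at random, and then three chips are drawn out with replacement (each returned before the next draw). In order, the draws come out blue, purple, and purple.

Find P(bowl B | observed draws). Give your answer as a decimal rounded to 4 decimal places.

For each hypothesis, P(data | H) works out to: P(data | bowl A) = (7/10)(3/10)(3/10) = 0.063; P(data | bowl B) = (2/12)(10/12)(10/12) = 0.11574.
The prior-weighted likelihoods are 1/2 · 0.063 = 0.0315, 1/2 · 0.11574 = 0.05787; these sum to 0.08937.
So P(bowl B | data) = (0.05787) / (0.08937) = 0.64753.

0.6475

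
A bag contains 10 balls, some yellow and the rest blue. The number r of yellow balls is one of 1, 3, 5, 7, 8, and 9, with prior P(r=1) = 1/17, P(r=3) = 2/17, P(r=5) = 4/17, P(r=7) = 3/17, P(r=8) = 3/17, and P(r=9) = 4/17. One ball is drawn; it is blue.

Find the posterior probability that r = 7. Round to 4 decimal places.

For each hypothesis, P(data | H) works out to: P(data | r = 1) = (9/10) = 9/10; P(data | r = 3) = (7/10) = 7/10; P(data | r = 5) = (5/10) = 1/2; P(data | r = 7) = (3/10) = 3/10; P(data | r = 8) = (2/10) = 1/5; P(data | r = 9) = (1/10) = 1/10.
Weighting by the prior gives 1/17 · 9/10 = 9/170, 2/17 · 7/10 = 7/85, 4/17 · 1/2 = 2/17, 3/17 · 3/10 = 9/170, 3/17 · 1/5 = 3/85, 4/17 · 1/10 = 2/85; these sum to 31/85.
So P(r = 7 | data) = (9/170) / (31/85) = 9/62.

0.1452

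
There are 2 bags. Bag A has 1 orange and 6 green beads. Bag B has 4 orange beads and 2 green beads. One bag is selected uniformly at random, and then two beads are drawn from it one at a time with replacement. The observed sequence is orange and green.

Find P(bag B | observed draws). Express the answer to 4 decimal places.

The likelihood of the observed sequence under each hypothesis: P(data | bag A) = (1/7)(6/7) = 6/49; P(data | bag B) = (4/6)(2/6) = 2/9.
Multiplying each by its prior: 1/2 · 6/49 = 3/49, 1/2 · 2/9 = 1/9; these sum to 76/441.
So P(bag B | data) = (1/9) / (76/441) = 49/76.

0.6447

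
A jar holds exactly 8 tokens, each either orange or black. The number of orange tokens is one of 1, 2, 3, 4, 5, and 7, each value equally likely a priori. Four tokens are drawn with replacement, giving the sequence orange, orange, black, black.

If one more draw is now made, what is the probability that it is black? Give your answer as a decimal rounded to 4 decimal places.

0.5380

Under each hypothesis, the probability of the observed sequence is: P(data | r = 1) = (1/8)(1/8)(7/8)(7/8) = 0.011963; P(data | r = 2) = (2/8)(2/8)(6/8)(6/8) = 0.035156; P(data | r = 3) = (3/8)(3/8)(5/8)(5/8) = 0.054932; P(data | r = 4) = (4/8)(4/8)(4/8)(4/8) = 0.0625; P(data | r = 5) = (5/8)(5/8)(3/8)(3/8) = 0.054932; P(data | r = 7) = (7/8)(7/8)(1/8)(1/8) = 0.011963.
The prior-weighted likelihoods are 1/6 · 0.011963 = 0.0019938, 1/6 · 0.035156 = 0.0058594, 1/6 · 0.054932 = 0.0091553, 1/6 · 0.0625 = 0.010417, 1/6 · 0.054932 = 0.0091553, 1/6 · 0.011963 = 0.0019938; with total 0.038574.
Dividing through by the total gives posterior P(r = 1 | data) = 0.051688, P(r = 2 | data) = 0.1519, P(r = 3 | data) = 0.23734, P(r = 4 | data) = 0.27004, P(r = 5 | data) = 0.23734, P(r = 7 | data) = 0.051688.
The predictive probability is P(black next | data) = (7/8)(0.051688) + (3/4)(0.1519) + (5/8)(0.23734) + (1/2)(0.27004) + (3/8)(0.23734) + (1/8)(0.051688) = 0.53797.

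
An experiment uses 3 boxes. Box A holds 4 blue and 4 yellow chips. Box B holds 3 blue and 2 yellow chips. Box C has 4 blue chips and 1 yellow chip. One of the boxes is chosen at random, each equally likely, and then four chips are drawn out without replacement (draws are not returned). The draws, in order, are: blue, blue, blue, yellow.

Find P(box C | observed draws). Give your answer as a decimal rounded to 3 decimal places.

0.560

For each hypothesis, P(data | H) works out to: P(data | box A) = (4/8)(3/7)(2/6)(4/5) = 2/35; P(data | box B) = (3/5)(2/4)(1/3)(2/2) = 1/10; P(data | box C) = (4/5)(3/4)(2/3)(1/2) = 1/5.
Weighting by the prior gives 1/3 · 2/35 = 2/105, 1/3 · 1/10 = 1/30, 1/3 · 1/5 = 1/15; these sum to 5/42.
So P(box C | data) = (1/15) / (5/42) = 14/25.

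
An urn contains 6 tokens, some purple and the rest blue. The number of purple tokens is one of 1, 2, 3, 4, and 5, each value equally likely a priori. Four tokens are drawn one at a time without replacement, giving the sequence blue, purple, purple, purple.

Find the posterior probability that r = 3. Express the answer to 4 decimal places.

Compute the likelihood of the observed sequence for each case: P(data | r = 1) = (5/6)(1/5)(0/4) = 0; P(data | r = 2) = (4/6)(2/5)(1/4)(0/3) = 0; P(data | r = 3) = (3/6)(3/5)(2/4)(1/3) = 1/20; P(data | r = 4) = (2/6)(4/5)(3/4)(2/3) = 2/15; P(data | r = 5) = (1/6)(5/5)(4/4)(3/3) = 1/6.
Multiplying each by its prior: 1/5 · 0 = 0, 1/5 · 0 = 0, 1/5 · 1/20 = 1/100, 1/5 · 2/15 = 2/75, 1/5 · 1/6 = 1/30; summing to 7/100.
Therefore the posterior P(r = 3 | data) = (1/100) / (7/100) = 1/7.

0.1429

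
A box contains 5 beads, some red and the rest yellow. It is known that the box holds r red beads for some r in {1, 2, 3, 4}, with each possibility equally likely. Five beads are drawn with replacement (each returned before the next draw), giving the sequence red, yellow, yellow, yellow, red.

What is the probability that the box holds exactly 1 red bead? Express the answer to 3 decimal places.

Under each hypothesis, the probability of the observed sequence is: P(data | r = 1) = (1/5)(4/5)(4/5)(4/5)(1/5) = 0.02048; P(data | r = 2) = (2/5)(3/5)(3/5)(3/5)(2/5) = 0.03456; P(data | r = 3) = (3/5)(2/5)(2/5)(2/5)(3/5) = 0.02304; P(data | r = 4) = (4/5)(1/5)(1/5)(1/5)(4/5) = 0.00512.
Weighting by the prior gives 1/4 · 0.02048 = 0.00512, 1/4 · 0.03456 = 0.00864, 1/4 · 0.02304 = 0.00576, 1/4 · 0.00512 = 0.00128; with total 0.0208.
Hence P(r = 1 | data) = (0.00512) / (0.0208) = 0.24615.

0.246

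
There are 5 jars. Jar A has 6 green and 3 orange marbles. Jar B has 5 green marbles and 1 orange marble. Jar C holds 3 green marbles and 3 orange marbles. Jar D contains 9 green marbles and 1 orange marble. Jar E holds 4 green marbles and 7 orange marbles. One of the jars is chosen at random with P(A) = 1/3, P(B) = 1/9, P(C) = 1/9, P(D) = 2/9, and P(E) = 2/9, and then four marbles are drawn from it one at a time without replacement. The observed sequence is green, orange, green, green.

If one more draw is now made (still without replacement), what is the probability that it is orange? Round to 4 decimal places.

0.2808

Under each hypothesis, the probability of the observed sequence is: P(data | jar A) = (6/9)(3/8)(5/7)(4/6) = 0.11905; P(data | jar B) = (5/6)(1/5)(4/4)(3/3) = 0.16667; P(data | jar C) = (3/6)(3/5)(2/4)(1/3) = 0.05; P(data | jar D) = (9/10)(1/9)(8/8)(7/7) = 0.1; P(data | jar E) = (4/11)(7/10)(3/9)(2/8) = 0.021212.
The prior-weighted likelihoods are 1/3 · 0.11905 = 0.039683, 1/9 · 0.16667 = 0.018519, 1/9 · 0.05 = 0.0055556, 2/9 · 0.1 = 0.022222, 2/9 · 0.021212 = 0.0047138; summing to 0.090693.
Dividing through by the total gives posterior P(jar A | data) = 0.43755, P(jar B | data) = 0.20419, P(jar C | data) = 0.061257, P(jar D | data) = 0.24503, P(jar E | data) = 0.051976.
Averaging over the posterior, P(orange next | data) = (2/5)(0.43755) + (0)(0.20419) + (1)(0.061257) + (0)(0.24503) + (6/7)(0.051976) = 0.28083.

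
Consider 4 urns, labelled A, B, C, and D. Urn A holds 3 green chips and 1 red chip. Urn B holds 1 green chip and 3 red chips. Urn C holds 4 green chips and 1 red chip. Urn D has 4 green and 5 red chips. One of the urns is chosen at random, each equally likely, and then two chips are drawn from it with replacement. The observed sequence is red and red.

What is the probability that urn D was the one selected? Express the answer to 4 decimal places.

0.3170

Under each hypothesis, the probability of the observed sequence is: P(data | urn A) = (1/4)(1/4) = 0.0625; P(data | urn B) = (3/4)(3/4) = 0.5625; P(data | urn C) = (1/5)(1/5) = 0.04; P(data | urn D) = (5/9)(5/9) = 0.30864.
The prior-weighted likelihoods are 1/4 · 0.0625 = 0.015625, 1/4 · 0.5625 = 0.14062, 1/4 · 0.04 = 0.01, 1/4 · 0.30864 = 0.07716; summing to 0.24341.
Therefore the posterior P(urn D | data) = (0.07716) / (0.24341) = 0.317.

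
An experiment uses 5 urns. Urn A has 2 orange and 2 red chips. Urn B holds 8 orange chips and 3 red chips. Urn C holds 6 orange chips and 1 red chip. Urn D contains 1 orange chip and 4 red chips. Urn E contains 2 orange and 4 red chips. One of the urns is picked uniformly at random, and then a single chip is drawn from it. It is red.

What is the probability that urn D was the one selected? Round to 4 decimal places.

The likelihood of this draw under each hypothesis: P(data | urn A) = (2/4) = 0.5; P(data | urn B) = (3/11) = 0.27273; P(data | urn C) = (1/7) = 0.14286; P(data | urn D) = (4/5) = 0.8; P(data | urn E) = (4/6) = 0.66667.
Multiplying each by its prior: 1/5 · 0.5 = 0.1, 1/5 · 0.27273 = 0.054545, 1/5 · 0.14286 = 0.028571, 1/5 · 0.8 = 0.16, 1/5 · 0.66667 = 0.13333; with total 0.47645.
Hence P(urn D | data) = (0.16) / (0.47645) = 0.33582.

0.3358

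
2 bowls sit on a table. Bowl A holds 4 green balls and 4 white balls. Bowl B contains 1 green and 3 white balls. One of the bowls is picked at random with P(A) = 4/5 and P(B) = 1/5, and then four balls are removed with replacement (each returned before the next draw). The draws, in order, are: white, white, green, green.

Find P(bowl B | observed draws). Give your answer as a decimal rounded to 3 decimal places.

0.123

Under each hypothesis, the probability of the observed sequence is: P(data | bowl A) = (4/8)(4/8)(4/8)(4/8) = 0.0625; P(data | bowl B) = (3/4)(3/4)(1/4)(1/4) = 0.035156.
Weighting by the prior gives 4/5 · 0.0625 = 0.05, 1/5 · 0.035156 = 0.0070313; with total 0.057031.
Therefore the posterior P(bowl B | data) = (0.0070313) / (0.057031) = 0.12329.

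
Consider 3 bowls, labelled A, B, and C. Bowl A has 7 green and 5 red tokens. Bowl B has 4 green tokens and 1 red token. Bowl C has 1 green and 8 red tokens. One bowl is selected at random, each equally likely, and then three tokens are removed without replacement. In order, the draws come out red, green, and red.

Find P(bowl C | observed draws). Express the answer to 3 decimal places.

0.512

The likelihood of the observed sequence under each hypothesis: P(data | bowl A) = (5/12)(7/11)(4/10) = 7/66; P(data | bowl B) = (1/5)(4/4)(0/3) = 0; P(data | bowl C) = (8/9)(1/8)(7/7) = 1/9.
The prior-weighted likelihoods are 1/3 · 7/66 = 7/198, 1/3 · 0 = 0, 1/3 · 1/9 = 1/27; these sum to 43/594.
By Bayes' rule, P(bowl C | data) = (1/27) / (43/594) = 22/43.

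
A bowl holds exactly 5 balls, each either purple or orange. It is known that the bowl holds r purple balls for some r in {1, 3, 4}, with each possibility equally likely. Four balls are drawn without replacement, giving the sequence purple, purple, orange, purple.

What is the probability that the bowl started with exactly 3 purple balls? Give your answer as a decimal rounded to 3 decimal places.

0.333

For each hypothesis, P(data | H) works out to: P(data | r = 1) = (1/5)(0/4) = 0; P(data | r = 3) = (3/5)(2/4)(2/3)(1/2) = 1/10; P(data | r = 4) = (4/5)(3/4)(1/3)(2/2) = 1/5.
Weighting by the prior gives 1/3 · 0 = 0, 1/3 · 1/10 = 1/30, 1/3 · 1/5 = 1/15; with total 1/10.
Hence P(r = 3 | data) = (1/30) / (1/10) = 1/3.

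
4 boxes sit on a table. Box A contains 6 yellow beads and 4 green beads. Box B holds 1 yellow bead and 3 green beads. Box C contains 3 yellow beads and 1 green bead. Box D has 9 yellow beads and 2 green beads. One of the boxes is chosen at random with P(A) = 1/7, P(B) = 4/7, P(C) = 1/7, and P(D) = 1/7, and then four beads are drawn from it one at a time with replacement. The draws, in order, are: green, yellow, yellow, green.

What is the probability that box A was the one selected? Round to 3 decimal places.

0.225

The likelihood of the observed sequence under each hypothesis: P(data | box A) = (4/10)(6/10)(6/10)(4/10) = 0.0576; P(data | box B) = (3/4)(1/4)(1/4)(3/4) = 0.035156; P(data | box C) = (1/4)(3/4)(3/4)(1/4) = 0.035156; P(data | box D) = (2/11)(9/11)(9/11)(2/11) = 0.02213.
The prior-weighted likelihoods are 1/7 · 0.0576 = 0.0082286, 4/7 · 0.035156 = 0.020089, 1/7 · 0.035156 = 0.0050223, 1/7 · 0.02213 = 0.0031614; these sum to 0.036502.
Hence P(box A | data) = (0.0082286) / (0.036502) = 0.22543.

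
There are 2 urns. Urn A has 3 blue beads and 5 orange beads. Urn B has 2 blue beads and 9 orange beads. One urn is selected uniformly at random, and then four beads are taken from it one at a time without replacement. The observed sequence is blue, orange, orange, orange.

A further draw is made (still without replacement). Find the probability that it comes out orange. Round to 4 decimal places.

Compute the likelihood of the observed sequence for each case: P(data | urn A) = (3/8)(5/7)(4/6)(3/5) = 0.10714; P(data | urn B) = (2/11)(9/10)(8/9)(7/8) = 0.12727.
Weighting by the prior gives 1/2 · 0.10714 = 0.053571, 1/2 · 0.12727 = 0.063636; summing to 0.11721.
Normalising, the posterior is P(urn A | data) = 0.45706, P(urn B | data) = 0.54294.
Averaging over the posterior, P(orange next | data) = (1/2)(0.45706) + (6/7)(0.54294) = 0.69391.

0.6939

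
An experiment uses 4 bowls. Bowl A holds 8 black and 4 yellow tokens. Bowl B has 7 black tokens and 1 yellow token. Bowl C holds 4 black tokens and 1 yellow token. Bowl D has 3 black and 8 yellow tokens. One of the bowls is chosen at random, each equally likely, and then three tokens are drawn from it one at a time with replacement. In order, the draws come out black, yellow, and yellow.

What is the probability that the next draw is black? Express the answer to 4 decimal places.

The likelihood of the observed sequence under each hypothesis: P(data | bowl A) = (8/12)(4/12)(4/12) = 0.074074; P(data | bowl B) = (7/8)(1/8)(1/8) = 0.013672; P(data | bowl C) = (4/5)(1/5)(1/5) = 0.032; P(data | bowl D) = (3/11)(8/11)(8/11) = 0.14425.
Multiplying each by its prior: 1/4 · 0.074074 = 0.018519, 1/4 · 0.013672 = 0.003418, 1/4 · 0.032 = 0.008, 1/4 · 0.14425 = 0.036063; these sum to 0.066.
Normalising, the posterior is P(bowl A | data) = 0.28059, P(bowl B | data) = 0.051788, P(bowl C | data) = 0.12121, P(bowl D | data) = 0.54641.
So P(black next | data) = Σ P(black next | H) P(H | data) = (2/3)(0.28059) + (7/8)(0.051788) + (4/5)(0.12121) + (3/11)(0.54641) = 0.47836.

0.4784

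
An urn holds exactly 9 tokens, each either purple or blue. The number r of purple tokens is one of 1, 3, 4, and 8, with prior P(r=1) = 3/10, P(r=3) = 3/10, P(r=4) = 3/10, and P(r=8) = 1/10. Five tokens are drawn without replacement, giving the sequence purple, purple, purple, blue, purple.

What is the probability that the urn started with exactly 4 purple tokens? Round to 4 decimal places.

For each hypothesis, P(data | H) works out to: P(data | r = 1) = (1/9)(0/8) = 0; P(data | r = 3) = (3/9)(2/8)(1/7)(6/6)(0/5) = 0; P(data | r = 4) = (4/9)(3/8)(2/7)(5/6)(1/5) = 0.0079365; P(data | r = 8) = (8/9)(7/8)(6/7)(1/6)(5/5) = 0.11111.
The prior-weighted likelihoods are 3/10 · 0 = 0, 3/10 · 0 = 0, 3/10 · 0.0079365 = 0.002381, 1/10 · 0.11111 = 0.011111; with total 0.013492.
Therefore the posterior P(r = 4 | data) = (0.002381) / (0.013492) = 0.17647.

0.1765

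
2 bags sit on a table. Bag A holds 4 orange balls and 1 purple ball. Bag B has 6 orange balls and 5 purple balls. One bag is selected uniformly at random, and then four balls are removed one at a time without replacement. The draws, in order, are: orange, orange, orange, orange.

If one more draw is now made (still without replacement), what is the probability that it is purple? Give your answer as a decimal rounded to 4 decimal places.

For each hypothesis, P(data | H) works out to: P(data | bag A) = (4/5)(3/4)(2/3)(1/2) = 1/5; P(data | bag B) = (6/11)(5/10)(4/9)(3/8) = 1/22.
Multiplying each by its prior: 1/2 · 1/5 = 1/10, 1/2 · 1/22 = 1/44; summing to 27/220.
Dividing through by the total gives posterior P(bag A | data) = 22/27, P(bag B | data) = 5/27.
So P(purple next | data) = Σ P(purple next | H) P(H | data) = (1)(22/27) + (5/7)(5/27) = 179/189.

0.9471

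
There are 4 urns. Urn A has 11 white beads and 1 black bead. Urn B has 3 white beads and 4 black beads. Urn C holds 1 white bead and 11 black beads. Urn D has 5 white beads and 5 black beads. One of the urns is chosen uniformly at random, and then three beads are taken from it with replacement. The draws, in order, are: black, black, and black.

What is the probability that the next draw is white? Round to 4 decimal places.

0.1914

For each hypothesis, P(data | H) works out to: P(data | urn A) = (1/12)(1/12)(1/12) = 0.0005787; P(data | urn B) = (4/7)(4/7)(4/7) = 0.18659; P(data | urn C) = (11/12)(11/12)(11/12) = 0.77025; P(data | urn D) = (5/10)(5/10)(5/10) = 0.125.
Weighting by the prior gives 1/4 · 0.0005787 = 0.00014468, 1/4 · 0.18659 = 0.046647, 1/4 · 0.77025 = 0.19256, 1/4 · 0.125 = 0.03125; summing to 0.27061.
Dividing through by the total gives posterior P(urn A | data) = 0.00053464, P(urn B | data) = 0.17238, P(urn C | data) = 0.7116, P(urn D | data) = 0.11548.
Averaging over the posterior, P(white next | data) = (11/12)(0.00053464) + (3/7)(0.17238) + (1/12)(0.7116) + (1/2)(0.11548) = 0.19141.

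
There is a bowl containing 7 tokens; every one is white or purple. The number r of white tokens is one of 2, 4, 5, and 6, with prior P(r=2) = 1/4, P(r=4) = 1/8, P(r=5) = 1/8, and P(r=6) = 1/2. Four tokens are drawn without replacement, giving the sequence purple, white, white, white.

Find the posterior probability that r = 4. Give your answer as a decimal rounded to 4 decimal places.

The likelihood of the observed sequence under each hypothesis: P(data | r = 2) = (5/7)(2/6)(1/5)(0/4) = 0; P(data | r = 4) = (3/7)(4/6)(3/5)(2/4) = 3/35; P(data | r = 5) = (2/7)(5/6)(4/5)(3/4) = 1/7; P(data | r = 6) = (1/7)(6/6)(5/5)(4/4) = 1/7.
Multiplying each by its prior: 1/4 · 0 = 0, 1/8 · 3/35 = 3/280, 1/8 · 1/7 = 1/56, 1/2 · 1/7 = 1/14; with total 1/10.
Therefore the posterior P(r = 4 | data) = (3/280) / (1/10) = 3/28.

0.1071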